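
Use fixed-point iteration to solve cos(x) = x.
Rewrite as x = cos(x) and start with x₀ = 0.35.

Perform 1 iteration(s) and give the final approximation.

Equation: cos(x) = x
Fixed-point form: x = cos(x)
x₀ = 0.35

x_1 = g(0.350000) = 0.939373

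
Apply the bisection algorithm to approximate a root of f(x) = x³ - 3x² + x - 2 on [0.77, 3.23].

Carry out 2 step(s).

f(x) = x³ - 3x² + x - 2
Initial interval: [0.77, 3.23]

Iteration 1:
  c_1 = (0.770000 + 3.230000)/2 = 2.000000
  f(c_1) = f(2.000000) = -4.000000
  f(a) × f(c) ≥ 0, new interval: [2.000000, 3.230000]
Iteration 2:
  c_2 = (2.000000 + 3.230000)/2 = 2.615000
  f(c_2) = f(2.615000) = -2.017717
  f(a) × f(c) ≥ 0, new interval: [2.615000, 3.230000]

After 2 iteration(s), the approximation is c_2 = 2.615000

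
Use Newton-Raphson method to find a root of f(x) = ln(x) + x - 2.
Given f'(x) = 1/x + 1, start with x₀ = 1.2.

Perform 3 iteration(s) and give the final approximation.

f(x) = ln(x) + x - 2
f'(x) = 1/x + 1
x₀ = 1.2

Newton-Raphson formula: x_{n+1} = x_n - f(x_n)/f'(x_n)

Iteration 1:
  f(1.200000) = -0.617678
  f'(1.200000) = 1.833333
  x_1 = 1.200000 - (-0.617678)/1.833333 = 1.536916
Iteration 2:
  f(1.536916) = -0.033307
  f'(1.536916) = 1.650654
  x_2 = 1.536916 - (-0.033307)/1.650654 = 1.557094
Iteration 3:
  f(1.557094) = -0.000085
  f'(1.557094) = 1.642222
  x_3 = 1.557094 - (-0.000085)/1.642222 = 1.557146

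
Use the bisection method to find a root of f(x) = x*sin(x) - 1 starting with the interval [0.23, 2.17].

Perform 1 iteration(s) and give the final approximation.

f(x) = x*sin(x) - 1
Initial interval: [0.23, 2.17]

Iteration 1:
  c_1 = (0.230000 + 2.170000)/2 = 1.200000
  f(c_1) = f(1.200000) = 0.118447
  f(a) × f(c) < 0, new interval: [0.230000, 1.200000]

After 1 iteration(s), the approximation is c_1 = 1.200000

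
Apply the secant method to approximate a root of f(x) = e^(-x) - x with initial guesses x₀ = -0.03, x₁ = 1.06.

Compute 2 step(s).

f(x) = e^(-x) - x
x₀ = -0.03, x₁ = 1.06

Secant formula: x_{n+1} = x_n - f(x_n)(x_n - x_{n-1})/(f(x_n) - f(x_{n-1}))

Iteration 1:
  f(-0.030000) = 1.060455
  f(1.060000) = -0.713544
  x_2 = 1.060000 - (-0.713544)×(1.060000 - (-0.030000))/(-0.713544 - 1.060455)
       = 0.621576
Iteration 2:
  f(1.060000) = -0.713544
  f(0.621576) = -0.084479
  x_3 = 0.621576 - (-0.084479)×(0.621576 - 1.060000)/(-0.084479 - (-0.713544))
       = 0.562699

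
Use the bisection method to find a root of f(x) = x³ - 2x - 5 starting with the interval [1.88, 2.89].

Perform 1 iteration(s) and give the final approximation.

f(x) = x³ - 2x - 5
Initial interval: [1.88, 2.89]

Iteration 1:
  c_1 = (1.880000 + 2.890000)/2 = 2.385000
  f(c_1) = f(2.385000) = 3.796417
  f(a) × f(c) < 0, new interval: [1.880000, 2.385000]

After 1 iteration(s), the approximation is c_1 = 2.385000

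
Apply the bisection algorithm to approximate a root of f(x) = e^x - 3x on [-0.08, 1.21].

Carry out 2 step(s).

f(x) = e^x - 3x
Initial interval: [-0.08, 1.21]

Iteration 1:
  c_1 = (-0.080000 + 1.210000)/2 = 0.565000
  f(c_1) = f(0.565000) = 0.064448
  f(a) × f(c) ≥ 0, new interval: [0.565000, 1.210000]
Iteration 2:
  c_2 = (0.565000 + 1.210000)/2 = 0.887500
  f(c_2) = f(0.887500) = -0.233451
  f(a) × f(c) < 0, new interval: [0.565000, 0.887500]

After 2 iteration(s), the approximation is c_2 = 0.887500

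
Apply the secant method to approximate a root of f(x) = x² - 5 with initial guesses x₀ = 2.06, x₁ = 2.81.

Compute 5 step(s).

f(x) = x² - 5
x₀ = 2.06, x₁ = 2.81

Secant formula: x_{n+1} = x_n - f(x_n)(x_n - x_{n-1})/(f(x_n) - f(x_{n-1}))

Iteration 1:
  f(2.060000) = -0.756400
  f(2.810000) = 2.896100
  x_2 = 2.810000 - 2.896100×(2.810000 - 2.060000)/(2.896100 - (-0.756400))
       = 2.215318
Iteration 2:
  f(2.810000) = 2.896100
  f(2.215318) = -0.092365
  x_3 = 2.215318 - (-0.092365)×(2.215318 - 2.810000)/(-0.092365 - 2.896100)
       = 2.233698
Iteration 3:
  f(2.215318) = -0.092365
  f(2.233698) = -0.010592
  x_4 = 2.233698 - (-0.010592)×(2.233698 - 2.215318)/(-0.010592 - (-0.092365))
       = 2.236079
Iteration 4:
  f(2.233698) = -0.010592
  f(2.236079) = 0.000049
  x_5 = 2.236079 - 0.000049×(2.236079 - 2.233698)/(0.000049 - (-0.010592))
       = 2.236068
Iteration 5:
  f(2.236079) = 0.000049
  f(2.236068) = 0.000000
  x_6 = 2.236068 - 0.000000×(2.236068 - 2.236079)/(0.000000 - 0.000049)
       = 2.236068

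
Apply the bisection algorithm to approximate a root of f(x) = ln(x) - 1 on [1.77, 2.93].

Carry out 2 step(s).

f(x) = ln(x) - 1
Initial interval: [1.77, 2.93]

Iteration 1:
  c_1 = (1.770000 + 2.930000)/2 = 2.350000
  f(c_1) = f(2.350000) = -0.145585
  f(a) × f(c) ≥ 0, new interval: [2.350000, 2.930000]
Iteration 2:
  c_2 = (2.350000 + 2.930000)/2 = 2.640000
  f(c_2) = f(2.640000) = -0.029221
  f(a) × f(c) ≥ 0, new interval: [2.640000, 2.930000]

After 2 iteration(s), the approximation is c_2 = 2.640000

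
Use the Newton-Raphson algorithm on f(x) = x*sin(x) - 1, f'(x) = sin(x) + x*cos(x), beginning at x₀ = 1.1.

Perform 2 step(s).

f(x) = x*sin(x) - 1
f'(x) = sin(x) + x*cos(x)
x₀ = 1.1

Newton-Raphson formula: x_{n+1} = x_n - f(x_n)/f'(x_n)

Iteration 1:
  f(1.100000) = -0.019672
  f'(1.100000) = 1.390163
  x_1 = 1.100000 - (-0.019672)/1.390163 = 1.114151
Iteration 2:
  f(1.114151) = -0.000009
  f'(1.114151) = 1.388810
  x_2 = 1.114151 - (-0.000009)/1.388810 = 1.114157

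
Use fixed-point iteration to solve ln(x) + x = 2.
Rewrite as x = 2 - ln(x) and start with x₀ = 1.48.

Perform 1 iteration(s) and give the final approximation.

Equation: ln(x) + x = 2
Fixed-point form: x = 2 - ln(x)
x₀ = 1.48

x_1 = g(1.480000) = 1.607958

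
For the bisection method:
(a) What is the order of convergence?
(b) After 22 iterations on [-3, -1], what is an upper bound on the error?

(a) Bisection has linear (order 1) convergence; the error is halved each step.

(b) Error bound = (b-a)/2^n = (-1 - (-3))/2^{22}
    = 2/2^{22}

(a) 1 (linear); (b) error ≤ 4.77e-07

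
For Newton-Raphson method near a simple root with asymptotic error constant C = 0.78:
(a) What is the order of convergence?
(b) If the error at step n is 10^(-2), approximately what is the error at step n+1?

(a) Newton-Raphson has quadratic (order 2) convergence near simple roots.
    This means |e_{n+1}| ≈ C|e_n|².

(b) With |e_n| = 10^(-2) and C = 0.78:
    |e_{n+1}| ≈ 0.78 × (10^(-2))² = 0.78 × 10^(-4)

(a) 2 (quadratic); (b) |e_{n+1}| ≈ 7.800e-05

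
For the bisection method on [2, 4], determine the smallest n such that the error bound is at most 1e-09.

We need (b-a)/2^n ≤ 1e-09
(4 - 2)/2^n ≤ 1e-09
2/2^n ≤ 1e-09
2^n ≥ 2000000000
n ≥ log₂(2000000000) = 30.90
n ≥ 31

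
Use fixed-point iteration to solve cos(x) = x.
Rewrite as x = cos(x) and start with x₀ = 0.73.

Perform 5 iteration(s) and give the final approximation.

Equation: cos(x) = x
Fixed-point form: x = cos(x)
x₀ = 0.73

x_1 = g(0.730000) = 0.745174
x_2 = g(0.745174) = 0.734970
x_3 = g(0.734970) = 0.741851
x_4 = g(0.741851) = 0.737219
x_5 = g(0.737219) = 0.740341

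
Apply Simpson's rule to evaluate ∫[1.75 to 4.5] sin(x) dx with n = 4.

f(x) = sin(x)
a = 1.75, b = 4.5, n = 4
h = (b - a)/n = 0.687500

Simpson's rule: (h/3)[f(x₀) + 4f(x₁) + 2f(x₂) + ... + f(xₙ)]

x_0 = 1.7500, f(x_0) = 0.983986, coefficient = 1
x_1 = 2.4375, f(x_1) = 0.647343, coefficient = 4
x_2 = 3.1250, f(x_2) = 0.016592, coefficient = 2
x_3 = 3.8125, f(x_3) = -0.621697, coefficient = 4
x_4 = 4.5000, f(x_4) = -0.977530, coefficient = 1

I ≈ (0.687500/3) × 0.142222 = 0.032593
Exact value: 0.032550
Error: 0.000043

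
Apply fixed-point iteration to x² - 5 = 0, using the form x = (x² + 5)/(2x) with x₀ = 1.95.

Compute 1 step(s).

Equation: x² - 5 = 0
Fixed-point form: x = (x² + 5)/(2x)
x₀ = 1.95

x_1 = g(1.950000) = 2.257051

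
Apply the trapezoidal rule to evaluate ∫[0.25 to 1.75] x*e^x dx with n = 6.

f(x) = x*e^x
a = 0.25, b = 1.75, n = 6
h = (b - a)/n = 0.250000

Trapezoidal rule: (h/2)[f(x₀) + 2f(x₁) + 2f(x₂) + ... + f(xₙ)]

x_0 = 0.2500, f(x_0) = 0.321006, coefficient = 1
x_1 = 0.5000, f(x_1) = 0.824361, coefficient = 2
x_2 = 0.7500, f(x_2) = 1.587750, coefficient = 2
x_3 = 1.0000, f(x_3) = 2.718282, coefficient = 2
x_4 = 1.2500, f(x_4) = 4.362929, coefficient = 2
x_5 = 1.5000, f(x_5) = 6.722534, coefficient = 2
x_6 = 1.7500, f(x_6) = 10.070555, coefficient = 1

I ≈ (0.250000/2) × 42.823271 = 5.352909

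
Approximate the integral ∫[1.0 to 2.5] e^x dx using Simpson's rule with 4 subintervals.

f(x) = e^x
a = 1.0, b = 2.5, n = 4
h = (b - a)/n = 0.375000

Simpson's rule: (h/3)[f(x₀) + 4f(x₁) + 2f(x₂) + ... + f(xₙ)]

x_0 = 1.0000, f(x_0) = 2.718282, coefficient = 1
x_1 = 1.3750, f(x_1) = 3.955077, coefficient = 4
x_2 = 1.7500, f(x_2) = 5.754603, coefficient = 2
x_3 = 2.1250, f(x_3) = 8.372897, coefficient = 4
x_4 = 2.5000, f(x_4) = 12.182494, coefficient = 1

I ≈ (0.375000/3) × 75.721878 = 9.465235
Exact value: 9.464212
Error: 0.001023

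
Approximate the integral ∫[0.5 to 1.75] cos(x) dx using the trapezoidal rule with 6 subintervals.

f(x) = cos(x)
a = 0.5, b = 1.75, n = 6
h = (b - a)/n = 0.208333

Trapezoidal rule: (h/2)[f(x₀) + 2f(x₁) + 2f(x₂) + ... + f(xₙ)]

x_0 = 0.5000, f(x_0) = 0.877583, coefficient = 1
x_1 = 0.7083, f(x_1) = 0.759447, coefficient = 2
x_2 = 0.9167, f(x_2) = 0.608469, coefficient = 2
x_3 = 1.1250, f(x_3) = 0.431177, coefficient = 2
x_4 = 1.3333, f(x_4) = 0.235238, coefficient = 2
x_5 = 1.5417, f(x_5) = 0.029126, coefficient = 2
x_6 = 1.7500, f(x_6) = -0.178246, coefficient = 1

I ≈ (0.208333/2) × 4.826248 = 0.502734
Exact value: 0.504560
Error: 0.001826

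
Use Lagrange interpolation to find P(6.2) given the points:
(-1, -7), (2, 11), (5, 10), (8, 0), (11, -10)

Lagrange interpolation formula:
P(x) = Σ yᵢ × Lᵢ(x)
where Lᵢ(x) = Π_{j≠i} (x - xⱼ)/(xᵢ - xⱼ)

L_0(6.2) = (6.2 - 2)/(-1 - 2) × (6.2 - 5)/(-1 - 5) × (6.2 - 8)/(-1 - 8) × (6.2 - 11)/(-1 - 11) = 0.022400
L_1(6.2) = (6.2 - (-1))/(2 - (-1)) × (6.2 - 5)/(2 - 5) × (6.2 - 8)/(2 - 8) × (6.2 - 11)/(2 - 11) = -0.153600
L_2(6.2) = (6.2 - (-1))/(5 - (-1)) × (6.2 - 2)/(5 - 2) × (6.2 - 8)/(5 - 8) × (6.2 - 11)/(5 - 11) = 0.806400
L_3(6.2) = (6.2 - (-1))/(8 - (-1)) × (6.2 - 2)/(8 - 2) × (6.2 - 5)/(8 - 5) × (6.2 - 11)/(8 - 11) = 0.358400
L_4(6.2) = (6.2 - (-1))/(11 - (-1)) × (6.2 - 2)/(11 - 2) × (6.2 - 5)/(11 - 5) × (6.2 - 8)/(11 - 8) = -0.033600

P(6.2) = (-7)×L_0(6.2) + 11×L_1(6.2) + 10×L_2(6.2) + 0×L_3(6.2) + (-10)×L_4(6.2)
P(6.2) = 6.553600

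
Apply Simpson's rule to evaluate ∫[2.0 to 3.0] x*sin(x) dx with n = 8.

f(x) = x*sin(x)
a = 2.0, b = 3.0, n = 8
h = (b - a)/n = 0.125000

Simpson's rule: (h/3)[f(x₀) + 4f(x₁) + 2f(x₂) + ... + f(xₙ)]

x_0 = 2.0000, f(x_0) = 1.818595, coefficient = 1
x_1 = 2.1250, f(x_1) = 1.806930, coefficient = 4
x_2 = 2.2500, f(x_2) = 1.750665, coefficient = 2
x_3 = 2.3750, f(x_3) = 1.647502, coefficient = 4
x_4 = 2.5000, f(x_4) = 1.496180, coefficient = 2
x_5 = 2.6250, f(x_5) = 1.296541, coefficient = 4
x_6 = 2.7500, f(x_6) = 1.049568, coefficient = 2
x_7 = 2.8750, f(x_7) = 0.757407, coefficient = 4
x_8 = 3.0000, f(x_8) = 0.423360, coefficient = 1

I ≈ (0.125000/3) × 32.868299 = 1.369512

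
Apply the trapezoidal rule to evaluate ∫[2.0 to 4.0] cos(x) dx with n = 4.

f(x) = cos(x)
a = 2.0, b = 4.0, n = 4
h = (b - a)/n = 0.500000

Trapezoidal rule: (h/2)[f(x₀) + 2f(x₁) + 2f(x₂) + ... + f(xₙ)]

x_0 = 2.0000, f(x_0) = -0.416147, coefficient = 1
x_1 = 2.5000, f(x_1) = -0.801144, coefficient = 2
x_2 = 3.0000, f(x_2) = -0.989992, coefficient = 2
x_3 = 3.5000, f(x_3) = -0.936457, coefficient = 2
x_4 = 4.0000, f(x_4) = -0.653644, coefficient = 1

I ≈ (0.500000/2) × -6.524976 = -1.631244
Exact value: -1.666100
Error: 0.034856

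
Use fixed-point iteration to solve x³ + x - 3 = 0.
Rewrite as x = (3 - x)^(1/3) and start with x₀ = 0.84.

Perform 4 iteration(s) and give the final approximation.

Equation: x³ + x - 3 = 0
Fixed-point form: x = (3 - x)^(1/3)
x₀ = 0.84

x_1 = g(0.840000) = 1.292661
x_2 = g(1.292661) = 1.195198
x_3 = g(1.195198) = 1.217521
x_4 = g(1.217521) = 1.212481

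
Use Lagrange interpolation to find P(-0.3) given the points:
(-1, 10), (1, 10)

Lagrange interpolation formula:
P(x) = Σ yᵢ × Lᵢ(x)
where Lᵢ(x) = Π_{j≠i} (x - xⱼ)/(xᵢ - xⱼ)

L_0(-0.3) = (-0.3 - 1)/(-1 - 1) = 0.650000
L_1(-0.3) = (-0.3 - (-1))/(1 - (-1)) = 0.350000

P(-0.3) = 10×L_0(-0.3) + 10×L_1(-0.3)
P(-0.3) = 10.000000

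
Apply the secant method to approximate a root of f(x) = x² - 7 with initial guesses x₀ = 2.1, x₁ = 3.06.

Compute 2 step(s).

f(x) = x² - 7
x₀ = 2.1, x₁ = 3.06

Secant formula: x_{n+1} = x_n - f(x_n)(x_n - x_{n-1})/(f(x_n) - f(x_{n-1}))

Iteration 1:
  f(2.100000) = -2.590000
  f(3.060000) = 2.363600
  x_2 = 3.060000 - 2.363600×(3.060000 - 2.100000)/(2.363600 - (-2.590000))
       = 2.601938
Iteration 2:
  f(3.060000) = 2.363600
  f(2.601938) = -0.229919
  x_3 = 2.601938 - (-0.229919)×(2.601938 - 3.060000)/(-0.229919 - 2.363600)
       = 2.642546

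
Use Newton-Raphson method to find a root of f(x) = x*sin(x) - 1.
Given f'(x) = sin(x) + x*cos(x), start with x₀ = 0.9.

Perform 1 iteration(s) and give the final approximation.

f(x) = x*sin(x) - 1
f'(x) = sin(x) + x*cos(x)
x₀ = 0.9

Newton-Raphson formula: x_{n+1} = x_n - f(x_n)/f'(x_n)

Iteration 1:
  f(0.900000) = -0.295006
  f'(0.900000) = 1.342776
  x_1 = 0.900000 - (-0.295006)/1.342776 = 1.119698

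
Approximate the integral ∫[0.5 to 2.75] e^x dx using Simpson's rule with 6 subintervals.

f(x) = e^x
a = 0.5, b = 2.75, n = 6
h = (b - a)/n = 0.375000

Simpson's rule: (h/3)[f(x₀) + 4f(x₁) + 2f(x₂) + ... + f(xₙ)]

x_0 = 0.5000, f(x_0) = 1.648721, coefficient = 1
x_1 = 0.8750, f(x_1) = 2.398875, coefficient = 4
x_2 = 1.2500, f(x_2) = 3.490343, coefficient = 2
x_3 = 1.6250, f(x_3) = 5.078419, coefficient = 4
x_4 = 2.0000, f(x_4) = 7.389056, coefficient = 2
x_5 = 2.3750, f(x_5) = 10.751013, coefficient = 4
x_6 = 2.7500, f(x_6) = 15.642632, coefficient = 1

I ≈ (0.375000/3) × 111.963381 = 13.995423
Exact value: 13.993911
Error: 0.001512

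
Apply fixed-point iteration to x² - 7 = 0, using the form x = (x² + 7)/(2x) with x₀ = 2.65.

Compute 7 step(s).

Equation: x² - 7 = 0
Fixed-point form: x = (x² + 7)/(2x)
x₀ = 2.65

x_1 = g(2.650000) = 2.645755
x_2 = g(2.645755) = 2.645751
x_3 = g(2.645751) = 2.645751
x_4 = g(2.645751) = 2.645751
x_5 = g(2.645751) = 2.645751
x_6 = g(2.645751) = 2.645751
x_7 = g(2.645751) = 2.645751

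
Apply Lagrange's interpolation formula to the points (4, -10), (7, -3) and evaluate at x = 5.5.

Lagrange interpolation formula:
P(x) = Σ yᵢ × Lᵢ(x)
where Lᵢ(x) = Π_{j≠i} (x - xⱼ)/(xᵢ - xⱼ)

L_0(5.5) = (5.5 - 7)/(4 - 7) = 0.500000
L_1(5.5) = (5.5 - 4)/(7 - 4) = 0.500000

P(5.5) = (-10)×L_0(5.5) + (-3)×L_1(5.5)
P(5.5) = -6.500000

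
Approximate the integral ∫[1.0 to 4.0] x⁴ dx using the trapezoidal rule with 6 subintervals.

f(x) = x⁴
a = 1.0, b = 4.0, n = 6
h = (b - a)/n = 0.500000

Trapezoidal rule: (h/2)[f(x₀) + 2f(x₁) + 2f(x₂) + ... + f(xₙ)]

x_0 = 1.0000, f(x_0) = 1.000000, coefficient = 1
x_1 = 1.5000, f(x_1) = 5.062500, coefficient = 2
x_2 = 2.0000, f(x_2) = 16.000000, coefficient = 2
x_3 = 2.5000, f(x_3) = 39.062500, coefficient = 2
x_4 = 3.0000, f(x_4) = 81.000000, coefficient = 2
x_5 = 3.5000, f(x_5) = 150.062500, coefficient = 2
x_6 = 4.0000, f(x_6) = 256.000000, coefficient = 1

I ≈ (0.500000/2) × 839.375000 = 209.843750
Exact value: 204.600000
Error: 5.243750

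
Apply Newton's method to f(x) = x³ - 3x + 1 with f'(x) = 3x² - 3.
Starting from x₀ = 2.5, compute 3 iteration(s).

f(x) = x³ - 3x + 1
f'(x) = 3x² - 3
x₀ = 2.5

Newton-Raphson formula: x_{n+1} = x_n - f(x_n)/f'(x_n)

Iteration 1:
  f(2.500000) = 9.125000
  f'(2.500000) = 15.750000
  x_1 = 2.500000 - 9.125000/15.750000 = 1.920635
Iteration 2:
  f(1.920635) = 2.323007
  f'(1.920635) = 8.066515
  x_2 = 1.920635 - 2.323007/8.066515 = 1.632653
Iteration 3:
  f(1.632653) = 0.453971
  f'(1.632653) = 4.996672
  x_3 = 1.632653 - 0.453971/4.996672 = 1.541799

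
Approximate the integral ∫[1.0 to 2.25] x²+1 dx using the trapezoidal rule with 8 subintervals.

f(x) = x²+1
a = 1.0, b = 2.25, n = 8
h = (b - a)/n = 0.156250

Trapezoidal rule: (h/2)[f(x₀) + 2f(x₁) + 2f(x₂) + ... + f(xₙ)]

x_0 = 1.0000, f(x_0) = 2.000000, coefficient = 1
x_1 = 1.1562, f(x_1) = 2.336914, coefficient = 2
x_2 = 1.3125, f(x_2) = 2.722656, coefficient = 2
x_3 = 1.4688, f(x_3) = 3.157227, coefficient = 2
x_4 = 1.6250, f(x_4) = 3.640625, coefficient = 2
x_5 = 1.7812, f(x_5) = 4.172852, coefficient = 2
x_6 = 1.9375, f(x_6) = 4.753906, coefficient = 2
x_7 = 2.0938, f(x_7) = 5.383789, coefficient = 2
x_8 = 2.2500, f(x_8) = 6.062500, coefficient = 1

I ≈ (0.156250/2) × 60.398438 = 4.718628
Exact value: 4.713542
Error: 0.005086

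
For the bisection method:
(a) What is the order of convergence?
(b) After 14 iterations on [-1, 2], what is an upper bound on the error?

(a) Bisection has linear (order 1) convergence; the error is halved each step.

(b) Error bound = (b-a)/2^n = (2 - (-1))/2^{14}
    = 3/2^{14}

(a) 1 (linear); (b) error ≤ 1.83e-04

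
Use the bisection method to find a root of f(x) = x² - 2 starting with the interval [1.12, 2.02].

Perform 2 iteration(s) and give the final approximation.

f(x) = x² - 2
Initial interval: [1.12, 2.02]

Iteration 1:
  c_1 = (1.120000 + 2.020000)/2 = 1.570000
  f(c_1) = f(1.570000) = 0.464900
  f(a) × f(c) < 0, new interval: [1.120000, 1.570000]
Iteration 2:
  c_2 = (1.120000 + 1.570000)/2 = 1.345000
  f(c_2) = f(1.345000) = -0.190975
  f(a) × f(c) ≥ 0, new interval: [1.345000, 1.570000]

After 2 iteration(s), the approximation is c_2 = 1.345000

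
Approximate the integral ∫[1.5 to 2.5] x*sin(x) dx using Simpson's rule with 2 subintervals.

f(x) = x*sin(x)
a = 1.5, b = 2.5, n = 2
h = (b - a)/n = 0.500000

Simpson's rule: (h/3)[f(x₀) + 4f(x₁) + 2f(x₂) + ... + f(xₙ)]

x_0 = 1.5000, f(x_0) = 1.496242, coefficient = 1
x_1 = 2.0000, f(x_1) = 1.818595, coefficient = 4
x_2 = 2.5000, f(x_2) = 1.496180, coefficient = 1

I ≈ (0.500000/3) × 10.266802 = 1.711134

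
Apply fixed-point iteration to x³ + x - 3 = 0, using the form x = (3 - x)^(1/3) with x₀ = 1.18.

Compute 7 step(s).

Equation: x³ + x - 3 = 0
Fixed-point form: x = (3 - x)^(1/3)
x₀ = 1.18

x_1 = g(1.180000) = 1.220929
x_2 = g(1.220929) = 1.211707
x_3 = g(1.211707) = 1.213797
x_4 = g(1.213797) = 1.213324
x_5 = g(1.213324) = 1.213431
x_6 = g(1.213431) = 1.213407
x_7 = g(1.213407) = 1.213413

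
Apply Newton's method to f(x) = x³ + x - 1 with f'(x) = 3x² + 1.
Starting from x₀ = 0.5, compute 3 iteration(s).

f(x) = x³ + x - 1
f'(x) = 3x² + 1
x₀ = 0.5

Newton-Raphson formula: x_{n+1} = x_n - f(x_n)/f'(x_n)

Iteration 1:
  f(0.500000) = -0.375000
  f'(0.500000) = 1.750000
  x_1 = 0.500000 - (-0.375000)/1.750000 = 0.714286
Iteration 2:
  f(0.714286) = 0.078717
  f'(0.714286) = 2.530612
  x_2 = 0.714286 - 0.078717/2.530612 = 0.683180
Iteration 3:
  f(0.683180) = 0.002043
  f'(0.683180) = 2.400204
  x_3 = 0.683180 - 0.002043/2.400204 = 0.682328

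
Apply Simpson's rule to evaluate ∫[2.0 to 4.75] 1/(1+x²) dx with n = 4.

f(x) = 1/(1+x²)
a = 2.0, b = 4.75, n = 4
h = (b - a)/n = 0.687500

Simpson's rule: (h/3)[f(x₀) + 4f(x₁) + 2f(x₂) + ... + f(xₙ)]

x_0 = 2.0000, f(x_0) = 0.200000, coefficient = 1
x_1 = 2.6875, f(x_1) = 0.121615, coefficient = 4
x_2 = 3.3750, f(x_2) = 0.080706, coefficient = 2
x_3 = 4.0625, f(x_3) = 0.057130, coefficient = 4
x_4 = 4.7500, f(x_4) = 0.042440, coefficient = 1

I ≈ (0.687500/3) × 1.118834 = 0.256399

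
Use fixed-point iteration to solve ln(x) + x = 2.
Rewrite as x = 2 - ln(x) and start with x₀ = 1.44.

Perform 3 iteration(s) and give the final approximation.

Equation: ln(x) + x = 2
Fixed-point form: x = 2 - ln(x)
x₀ = 1.44

x_1 = g(1.440000) = 1.635357
x_2 = g(1.635357) = 1.508139
x_3 = g(1.508139) = 1.589124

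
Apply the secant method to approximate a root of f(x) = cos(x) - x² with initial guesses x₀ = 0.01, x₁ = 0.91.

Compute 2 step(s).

f(x) = cos(x) - x²
x₀ = 0.01, x₁ = 0.91

Secant formula: x_{n+1} = x_n - f(x_n)(x_n - x_{n-1})/(f(x_n) - f(x_{n-1}))

Iteration 1:
  f(0.010000) = 0.999850
  f(0.910000) = -0.214354
  x_2 = 0.910000 - (-0.214354)×(0.910000 - 0.010000)/(-0.214354 - 0.999850)
       = 0.751115
Iteration 2:
  f(0.910000) = -0.214354
  f(0.751115) = 0.166755
  x_3 = 0.751115 - 0.166755×(0.751115 - 0.910000)/(0.166755 - (-0.214354))
       = 0.820635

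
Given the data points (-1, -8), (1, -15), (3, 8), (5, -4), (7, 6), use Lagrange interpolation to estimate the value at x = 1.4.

Lagrange interpolation formula:
P(x) = Σ yᵢ × Lᵢ(x)
where Lᵢ(x) = Π_{j≠i} (x - xⱼ)/(xᵢ - xⱼ)

L_0(1.4) = (1.4 - 1)/(-1 - 1) × (1.4 - 3)/(-1 - 3) × (1.4 - 5)/(-1 - 5) × (1.4 - 7)/(-1 - 7) = -0.033600
L_1(1.4) = (1.4 - (-1))/(1 - (-1)) × (1.4 - 3)/(1 - 3) × (1.4 - 5)/(1 - 5) × (1.4 - 7)/(1 - 7) = 0.806400
L_2(1.4) = (1.4 - (-1))/(3 - (-1)) × (1.4 - 1)/(3 - 1) × (1.4 - 5)/(3 - 5) × (1.4 - 7)/(3 - 7) = 0.302400
L_3(1.4) = (1.4 - (-1))/(5 - (-1)) × (1.4 - 1)/(5 - 1) × (1.4 - 3)/(5 - 3) × (1.4 - 7)/(5 - 7) = -0.089600
L_4(1.4) = (1.4 - (-1))/(7 - (-1)) × (1.4 - 1)/(7 - 1) × (1.4 - 3)/(7 - 3) × (1.4 - 5)/(7 - 5) = 0.014400

P(1.4) = (-8)×L_0(1.4) + (-15)×L_1(1.4) + 8×L_2(1.4) + (-4)×L_3(1.4) + 6×L_4(1.4)
P(1.4) = -8.963200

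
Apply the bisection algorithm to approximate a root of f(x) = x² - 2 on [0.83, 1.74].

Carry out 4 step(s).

f(x) = x² - 2
Initial interval: [0.83, 1.74]

Iteration 1:
  c_1 = (0.830000 + 1.740000)/2 = 1.285000
  f(c_1) = f(1.285000) = -0.348775
  f(a) × f(c) ≥ 0, new interval: [1.285000, 1.740000]
Iteration 2:
  c_2 = (1.285000 + 1.740000)/2 = 1.512500
  f(c_2) = f(1.512500) = 0.287656
  f(a) × f(c) < 0, new interval: [1.285000, 1.512500]
Iteration 3:
  c_3 = (1.285000 + 1.512500)/2 = 1.398750
  f(c_3) = f(1.398750) = -0.043498
  f(a) × f(c) ≥ 0, new interval: [1.398750, 1.512500]
Iteration 4:
  c_4 = (1.398750 + 1.512500)/2 = 1.455625
  f(c_4) = f(1.455625) = 0.118844
  f(a) × f(c) < 0, new interval: [1.398750, 1.455625]

After 4 iteration(s), the approximation is c_4 = 1.455625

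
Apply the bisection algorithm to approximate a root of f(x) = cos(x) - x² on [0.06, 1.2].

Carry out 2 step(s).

f(x) = cos(x) - x²
Initial interval: [0.06, 1.2]

Iteration 1:
  c_1 = (0.060000 + 1.200000)/2 = 0.630000
  f(c_1) = f(0.630000) = 0.411128
  f(a) × f(c) ≥ 0, new interval: [0.630000, 1.200000]
Iteration 2:
  c_2 = (0.630000 + 1.200000)/2 = 0.915000
  f(c_2) = f(0.915000) = -0.227434
  f(a) × f(c) < 0, new interval: [0.630000, 0.915000]

After 2 iteration(s), the approximation is c_2 = 0.915000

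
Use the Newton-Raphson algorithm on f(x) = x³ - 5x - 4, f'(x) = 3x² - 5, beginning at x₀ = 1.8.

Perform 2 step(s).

f(x) = x³ - 5x - 4
f'(x) = 3x² - 5
x₀ = 1.8

Newton-Raphson formula: x_{n+1} = x_n - f(x_n)/f'(x_n)

Iteration 1:
  f(1.800000) = -7.168000
  f'(1.800000) = 4.720000
  x_1 = 1.800000 - (-7.168000)/4.720000 = 3.318644
Iteration 2:
  f(3.318644) = 15.956329
  f'(3.318644) = 28.040195
  x_2 = 3.318644 - 15.956329/28.040195 = 2.749592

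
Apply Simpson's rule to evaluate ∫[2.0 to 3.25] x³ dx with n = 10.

f(x) = x³
a = 2.0, b = 3.25, n = 10
h = (b - a)/n = 0.125000

Simpson's rule: (h/3)[f(x₀) + 4f(x₁) + 2f(x₂) + ... + f(xₙ)]

x_0 = 2.0000, f(x_0) = 8.000000, coefficient = 1
x_1 = 2.1250, f(x_1) = 9.595703, coefficient = 4
x_2 = 2.2500, f(x_2) = 11.390625, coefficient = 2
x_3 = 2.3750, f(x_3) = 13.396484, coefficient = 4
x_4 = 2.5000, f(x_4) = 15.625000, coefficient = 2
x_5 = 2.6250, f(x_5) = 18.087891, coefficient = 4
x_6 = 2.7500, f(x_6) = 20.796875, coefficient = 2
x_7 = 2.8750, f(x_7) = 23.763672, coefficient = 4
x_8 = 3.0000, f(x_8) = 27.000000, coefficient = 2
x_9 = 3.1250, f(x_9) = 30.517578, coefficient = 4
x_10 = 3.2500, f(x_10) = 34.328125, coefficient = 1

I ≈ (0.125000/3) × 573.398438 = 23.891602
Exact value: 23.891602
Error: 0.000000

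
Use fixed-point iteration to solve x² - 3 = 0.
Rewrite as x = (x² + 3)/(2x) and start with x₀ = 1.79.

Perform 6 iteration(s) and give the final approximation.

Equation: x² - 3 = 0
Fixed-point form: x = (x² + 3)/(2x)
x₀ = 1.79

x_1 = g(1.790000) = 1.732989
x_2 = g(1.732989) = 1.732051
x_3 = g(1.732051) = 1.732051
x_4 = g(1.732051) = 1.732051
x_5 = g(1.732051) = 1.732051
x_6 = g(1.732051) = 1.732051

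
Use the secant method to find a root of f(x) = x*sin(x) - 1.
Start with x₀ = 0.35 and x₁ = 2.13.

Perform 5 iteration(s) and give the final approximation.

f(x) = x*sin(x) - 1
x₀ = 0.35, x₁ = 2.13

Secant formula: x_{n+1} = x_n - f(x_n)(x_n - x_{n-1})/(f(x_n) - f(x_{n-1}))

Iteration 1:
  f(0.350000) = -0.879986
  f(2.130000) = 0.805554
  x_2 = 2.130000 - 0.805554×(2.130000 - 0.350000)/(0.805554 - (-0.879986))
       = 1.279302
Iteration 2:
  f(2.130000) = 0.805554
  f(1.279302) = 0.225335
  x_3 = 1.279302 - 0.225335×(1.279302 - 2.130000)/(0.225335 - 0.805554)
       = 0.948923
Iteration 3:
  f(1.279302) = 0.225335
  f(0.948923) = -0.228726
  x_4 = 0.948923 - (-0.228726)×(0.948923 - 1.279302)/(-0.228726 - 0.225335)
       = 1.115346
Iteration 4:
  f(0.948923) = -0.228726
  f(1.115346) = 0.001651
  x_5 = 1.115346 - 0.001651×(1.115346 - 0.948923)/(0.001651 - (-0.228726))
       = 1.114153
Iteration 5:
  f(1.115346) = 0.001651
  f(1.114153) = -0.000005
  x_6 = 1.114153 - (-0.000005)×(1.114153 - 1.115346)/(-0.000005 - 0.001651)
       = 1.114157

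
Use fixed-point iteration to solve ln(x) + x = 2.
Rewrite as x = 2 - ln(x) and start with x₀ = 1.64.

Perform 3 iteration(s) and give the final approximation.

Equation: ln(x) + x = 2
Fixed-point form: x = 2 - ln(x)
x₀ = 1.64

x_1 = g(1.640000) = 1.505304
x_2 = g(1.505304) = 1.591005
x_3 = g(1.591005) = 1.535634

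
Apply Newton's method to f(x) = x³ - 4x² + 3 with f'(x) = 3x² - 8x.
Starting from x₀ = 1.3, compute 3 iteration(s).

f(x) = x³ - 4x² + 3
f'(x) = 3x² - 8x
x₀ = 1.3

Newton-Raphson formula: x_{n+1} = x_n - f(x_n)/f'(x_n)

Iteration 1:
  f(1.300000) = -1.563000
  f'(1.300000) = -5.330000
  x_1 = 1.300000 - (-1.563000)/(-5.330000) = 1.006754
Iteration 2:
  f(1.006754) = -0.033816
  f'(1.006754) = -5.013372
  x_2 = 1.006754 - (-0.033816)/(-5.013372) = 1.000009
Iteration 3:
  f(1.000009) = -0.000045
  f'(1.000009) = -5.000018
  x_3 = 1.000009 - (-0.000045)/(-5.000018) = 1.000000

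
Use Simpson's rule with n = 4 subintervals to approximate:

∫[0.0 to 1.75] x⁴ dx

f(x) = x⁴
a = 0.0, b = 1.75, n = 4
h = (b - a)/n = 0.437500

Simpson's rule: (h/3)[f(x₀) + 4f(x₁) + 2f(x₂) + ... + f(xₙ)]

x_0 = 0.0000, f(x_0) = 0.000000, coefficient = 1
x_1 = 0.4375, f(x_1) = 0.036636, coefficient = 4
x_2 = 0.8750, f(x_2) = 0.586182, coefficient = 2
x_3 = 1.3125, f(x_3) = 2.967545, coefficient = 4
x_4 = 1.7500, f(x_4) = 9.378906, coefficient = 1

I ≈ (0.437500/3) × 22.567993 = 3.291166
Exact value: 3.282617
Error: 0.008548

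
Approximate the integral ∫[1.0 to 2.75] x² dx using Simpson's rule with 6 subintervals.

f(x) = x²
a = 1.0, b = 2.75, n = 6
h = (b - a)/n = 0.291667

Simpson's rule: (h/3)[f(x₀) + 4f(x₁) + 2f(x₂) + ... + f(xₙ)]

x_0 = 1.0000, f(x_0) = 1.000000, coefficient = 1
x_1 = 1.2917, f(x_1) = 1.668403, coefficient = 4
x_2 = 1.5833, f(x_2) = 2.506944, coefficient = 2
x_3 = 1.8750, f(x_3) = 3.515625, coefficient = 4
x_4 = 2.1667, f(x_4) = 4.694444, coefficient = 2
x_5 = 2.4583, f(x_5) = 6.043403, coefficient = 4
x_6 = 2.7500, f(x_6) = 7.562500, coefficient = 1

I ≈ (0.291667/3) × 67.875000 = 6.598958
Exact value: 6.598958
Error: 0.000000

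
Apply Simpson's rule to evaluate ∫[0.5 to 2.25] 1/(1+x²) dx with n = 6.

f(x) = 1/(1+x²)
a = 0.5, b = 2.25, n = 6
h = (b - a)/n = 0.291667

Simpson's rule: (h/3)[f(x₀) + 4f(x₁) + 2f(x₂) + ... + f(xₙ)]

x_0 = 0.5000, f(x_0) = 0.800000, coefficient = 1
x_1 = 0.7917, f(x_1) = 0.614728, coefficient = 4
x_2 = 1.0833, f(x_2) = 0.460064, coefficient = 2
x_3 = 1.3750, f(x_3) = 0.345946, coefficient = 4
x_4 = 1.6667, f(x_4) = 0.264706, coefficient = 2
x_5 = 1.9583, f(x_5) = 0.206822, coefficient = 4
x_6 = 2.2500, f(x_6) = 0.164948, coefficient = 1

I ≈ (0.291667/3) × 7.084472 = 0.688768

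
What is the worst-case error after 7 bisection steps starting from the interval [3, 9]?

Bisection error bound: |error| ≤ (b-a)/2^n
|error| ≤ (9 - 3)/2^7 = 6/2^7
|error| ≤ 0.0468750000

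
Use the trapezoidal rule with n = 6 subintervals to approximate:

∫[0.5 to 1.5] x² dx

f(x) = x²
a = 0.5, b = 1.5, n = 6
h = (b - a)/n = 0.166667

Trapezoidal rule: (h/2)[f(x₀) + 2f(x₁) + 2f(x₂) + ... + f(xₙ)]

x_0 = 0.5000, f(x_0) = 0.250000, coefficient = 1
x_1 = 0.6667, f(x_1) = 0.444444, coefficient = 2
x_2 = 0.8333, f(x_2) = 0.694444, coefficient = 2
x_3 = 1.0000, f(x_3) = 1.000000, coefficient = 2
x_4 = 1.1667, f(x_4) = 1.361111, coefficient = 2
x_5 = 1.3333, f(x_5) = 1.777778, coefficient = 2
x_6 = 1.5000, f(x_6) = 2.250000, coefficient = 1

I ≈ (0.166667/2) × 13.055556 = 1.087963
Exact value: 1.083333
Error: 0.004630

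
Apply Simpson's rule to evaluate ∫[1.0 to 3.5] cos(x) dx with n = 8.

f(x) = cos(x)
a = 1.0, b = 3.5, n = 8
h = (b - a)/n = 0.312500

Simpson's rule: (h/3)[f(x₀) + 4f(x₁) + 2f(x₂) + ... + f(xₙ)]

x_0 = 1.0000, f(x_0) = 0.540302, coefficient = 1
x_1 = 1.3125, f(x_1) = 0.255434, coefficient = 4
x_2 = 1.6250, f(x_2) = -0.054177, coefficient = 2
x_3 = 1.9375, f(x_3) = -0.358540, coefficient = 4
x_4 = 2.2500, f(x_4) = -0.628174, coefficient = 2
x_5 = 2.5625, f(x_5) = -0.836960, coefficient = 4
x_6 = 2.8750, f(x_6) = -0.964674, coefficient = 2
x_7 = 3.1875, f(x_7) = -0.998946, coefficient = 4
x_8 = 3.5000, f(x_8) = -0.936457, coefficient = 1

I ≈ (0.312500/3) × -11.446254 = -1.192318
Exact value: -1.192254
Error: 0.000064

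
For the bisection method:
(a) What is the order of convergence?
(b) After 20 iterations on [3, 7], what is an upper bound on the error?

(a) Bisection has linear (order 1) convergence; the error is halved each step.

(b) Error bound = (b-a)/2^n = (7 - 3)/2^{20}
    = 4/2^{20}

(a) 1 (linear); (b) error ≤ 3.81e-06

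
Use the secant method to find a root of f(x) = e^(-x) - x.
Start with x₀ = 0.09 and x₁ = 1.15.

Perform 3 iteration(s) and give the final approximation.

f(x) = e^(-x) - x
x₀ = 0.09, x₁ = 1.15

Secant formula: x_{n+1} = x_n - f(x_n)(x_n - x_{n-1})/(f(x_n) - f(x_{n-1}))

Iteration 1:
  f(0.090000) = 0.823931
  f(1.150000) = -0.833363
  x_2 = 1.150000 - (-0.833363)×(1.150000 - 0.090000)/(-0.833363 - 0.823931)
       = 0.616984
Iteration 2:
  f(1.150000) = -0.833363
  f(0.616984) = -0.077414
  x_3 = 0.616984 - (-0.077414)×(0.616984 - 1.150000)/(-0.077414 - (-0.833363))
       = 0.562399
Iteration 3:
  f(0.616984) = -0.077414
  f(0.562399) = 0.007441
  x_4 = 0.562399 - 0.007441×(0.562399 - 0.616984)/(0.007441 - (-0.077414))
       = 0.567186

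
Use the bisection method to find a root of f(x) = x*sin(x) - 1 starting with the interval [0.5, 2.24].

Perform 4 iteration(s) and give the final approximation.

f(x) = x*sin(x) - 1
Initial interval: [0.5, 2.24]

Iteration 1:
  c_1 = (0.500000 + 2.240000)/2 = 1.370000
  f(c_1) = f(1.370000) = 0.342474
  f(a) × f(c) < 0, new interval: [0.500000, 1.370000]
Iteration 2:
  c_2 = (0.500000 + 1.370000)/2 = 0.935000
  f(c_2) = f(0.935000) = -0.247700
  f(a) × f(c) ≥ 0, new interval: [0.935000, 1.370000]
Iteration 3:
  c_3 = (0.935000 + 1.370000)/2 = 1.152500
  f(c_3) = f(1.152500) = 0.053134
  f(a) × f(c) < 0, new interval: [0.935000, 1.152500]
Iteration 4:
  c_4 = (0.935000 + 1.152500)/2 = 1.043750
  f(c_4) = f(1.043750) = -0.097891
  f(a) × f(c) ≥ 0, new interval: [1.043750, 1.152500]

After 4 iteration(s), the approximation is c_4 = 1.043750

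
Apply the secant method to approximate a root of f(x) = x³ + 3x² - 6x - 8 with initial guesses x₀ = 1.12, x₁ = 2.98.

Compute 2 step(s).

f(x) = x³ + 3x² - 6x - 8
x₀ = 1.12, x₁ = 2.98

Secant formula: x_{n+1} = x_n - f(x_n)(x_n - x_{n-1})/(f(x_n) - f(x_{n-1}))

Iteration 1:
  f(1.120000) = -9.551872
  f(2.980000) = 27.224792
  x_2 = 2.980000 - 27.224792×(2.980000 - 1.120000)/(27.224792 - (-9.551872))
       = 1.603091
Iteration 2:
  f(2.980000) = 27.224792
  f(1.603091) = -5.789057
  x_3 = 1.603091 - (-5.789057)×(1.603091 - 2.980000)/(-5.789057 - 27.224792)
       = 1.844535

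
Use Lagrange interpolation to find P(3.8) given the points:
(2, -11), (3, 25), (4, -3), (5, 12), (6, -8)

Lagrange interpolation formula:
P(x) = Σ yᵢ × Lᵢ(x)
where Lᵢ(x) = Π_{j≠i} (x - xⱼ)/(xᵢ - xⱼ)

L_0(3.8) = (3.8 - 3)/(2 - 3) × (3.8 - 4)/(2 - 4) × (3.8 - 5)/(2 - 5) × (3.8 - 6)/(2 - 6) = -0.017600
L_1(3.8) = (3.8 - 2)/(3 - 2) × (3.8 - 4)/(3 - 4) × (3.8 - 5)/(3 - 5) × (3.8 - 6)/(3 - 6) = 0.158400
L_2(3.8) = (3.8 - 2)/(4 - 2) × (3.8 - 3)/(4 - 3) × (3.8 - 5)/(4 - 5) × (3.8 - 6)/(4 - 6) = 0.950400
L_3(3.8) = (3.8 - 2)/(5 - 2) × (3.8 - 3)/(5 - 3) × (3.8 - 4)/(5 - 4) × (3.8 - 6)/(5 - 6) = -0.105600
L_4(3.8) = (3.8 - 2)/(6 - 2) × (3.8 - 3)/(6 - 3) × (3.8 - 4)/(6 - 4) × (3.8 - 5)/(6 - 5) = 0.014400

P(3.8) = (-11)×L_0(3.8) + 25×L_1(3.8) + (-3)×L_2(3.8) + 12×L_3(3.8) + (-8)×L_4(3.8)
P(3.8) = -0.080000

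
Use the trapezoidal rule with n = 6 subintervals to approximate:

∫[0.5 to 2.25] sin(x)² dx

f(x) = sin(x)²
a = 0.5, b = 2.25, n = 6
h = (b - a)/n = 0.291667

Trapezoidal rule: (h/2)[f(x₀) + 2f(x₁) + 2f(x₂) + ... + f(xₙ)]

x_0 = 0.5000, f(x_0) = 0.229849, coefficient = 1
x_1 = 0.7917, f(x_1) = 0.506268, coefficient = 2
x_2 = 1.0833, f(x_2) = 0.780615, coefficient = 2
x_3 = 1.3750, f(x_3) = 0.962151, coefficient = 2
x_4 = 1.6667, f(x_4) = 0.990837, coefficient = 2
x_5 = 1.9583, f(x_5) = 0.857185, coefficient = 2
x_6 = 2.2500, f(x_6) = 0.605398, coefficient = 1

I ≈ (0.291667/2) × 9.029358 = 1.316781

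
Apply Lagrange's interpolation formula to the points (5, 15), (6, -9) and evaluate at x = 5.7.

Lagrange interpolation formula:
P(x) = Σ yᵢ × Lᵢ(x)
where Lᵢ(x) = Π_{j≠i} (x - xⱼ)/(xᵢ - xⱼ)

L_0(5.7) = (5.7 - 6)/(5 - 6) = 0.300000
L_1(5.7) = (5.7 - 5)/(6 - 5) = 0.700000

P(5.7) = 15×L_0(5.7) + (-9)×L_1(5.7)
P(5.7) = -1.800000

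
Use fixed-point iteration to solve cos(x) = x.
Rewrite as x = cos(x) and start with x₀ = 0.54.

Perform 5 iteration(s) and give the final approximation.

Equation: cos(x) = x
Fixed-point form: x = cos(x)
x₀ = 0.54

x_1 = g(0.540000) = 0.857709
x_2 = g(0.857709) = 0.654172
x_3 = g(0.654172) = 0.793552
x_4 = g(0.793552) = 0.701318
x_5 = g(0.701318) = 0.763993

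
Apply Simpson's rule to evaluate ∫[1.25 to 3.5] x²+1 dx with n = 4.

f(x) = x²+1
a = 1.25, b = 3.5, n = 4
h = (b - a)/n = 0.562500

Simpson's rule: (h/3)[f(x₀) + 4f(x₁) + 2f(x₂) + ... + f(xₙ)]

x_0 = 1.2500, f(x_0) = 2.562500, coefficient = 1
x_1 = 1.8125, f(x_1) = 4.285156, coefficient = 4
x_2 = 2.3750, f(x_2) = 6.640625, coefficient = 2
x_3 = 2.9375, f(x_3) = 9.628906, coefficient = 4
x_4 = 3.5000, f(x_4) = 13.250000, coefficient = 1

I ≈ (0.562500/3) × 84.750000 = 15.890625
Exact value: 15.890625
Error: 0.000000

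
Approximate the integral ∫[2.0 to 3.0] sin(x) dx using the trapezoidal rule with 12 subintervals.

f(x) = sin(x)
a = 2.0, b = 3.0, n = 12
h = (b - a)/n = 0.083333

Trapezoidal rule: (h/2)[f(x₀) + 2f(x₁) + 2f(x₂) + ... + f(xₙ)]

x_0 = 2.0000, f(x_0) = 0.909297, coefficient = 1
x_1 = 2.0833, f(x_1) = 0.871503, coefficient = 2
x_2 = 2.1667, f(x_2) = 0.827660, coefficient = 2
x_3 = 2.2500, f(x_3) = 0.778073, coefficient = 2
x_4 = 2.3333, f(x_4) = 0.723086, coefficient = 2
x_5 = 2.4167, f(x_5) = 0.663080, coefficient = 2
x_6 = 2.5000, f(x_6) = 0.598472, coefficient = 2
x_7 = 2.5833, f(x_7) = 0.529711, coefficient = 2
x_8 = 2.6667, f(x_8) = 0.457273, coefficient = 2
x_9 = 2.7500, f(x_9) = 0.381661, coefficient = 2
x_10 = 2.8333, f(x_10) = 0.303400, coefficient = 2
x_11 = 2.9167, f(x_11) = 0.223034, coefficient = 2
x_12 = 3.0000, f(x_12) = 0.141120, coefficient = 1

I ≈ (0.083333/2) × 13.764325 = 0.573514
Exact value: 0.573846
Error: 0.000332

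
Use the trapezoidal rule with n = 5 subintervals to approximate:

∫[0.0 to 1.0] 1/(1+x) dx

f(x) = 1/(1+x)
a = 0.0, b = 1.0, n = 5
h = (b - a)/n = 0.200000

Trapezoidal rule: (h/2)[f(x₀) + 2f(x₁) + 2f(x₂) + ... + f(xₙ)]

x_0 = 0.0000, f(x_0) = 1.000000, coefficient = 1
x_1 = 0.2000, f(x_1) = 0.833333, coefficient = 2
x_2 = 0.4000, f(x_2) = 0.714286, coefficient = 2
x_3 = 0.6000, f(x_3) = 0.625000, coefficient = 2
x_4 = 0.8000, f(x_4) = 0.555556, coefficient = 2
x_5 = 1.0000, f(x_5) = 0.500000, coefficient = 1

I ≈ (0.200000/2) × 6.956349 = 0.695635
Exact value: 0.693147
Error: 0.002488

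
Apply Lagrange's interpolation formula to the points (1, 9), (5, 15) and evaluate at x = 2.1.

Lagrange interpolation formula:
P(x) = Σ yᵢ × Lᵢ(x)
where Lᵢ(x) = Π_{j≠i} (x - xⱼ)/(xᵢ - xⱼ)

L_0(2.1) = (2.1 - 5)/(1 - 5) = 0.725000
L_1(2.1) = (2.1 - 1)/(5 - 1) = 0.275000

P(2.1) = 9×L_0(2.1) + 15×L_1(2.1)
P(2.1) = 10.650000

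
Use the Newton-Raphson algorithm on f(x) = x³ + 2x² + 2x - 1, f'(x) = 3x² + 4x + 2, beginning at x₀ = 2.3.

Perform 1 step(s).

f(x) = x³ + 2x² + 2x - 1
f'(x) = 3x² + 4x + 2
x₀ = 2.3

Newton-Raphson formula: x_{n+1} = x_n - f(x_n)/f'(x_n)

Iteration 1:
  f(2.300000) = 26.347000
  f'(2.300000) = 27.070000
  x_1 = 2.300000 - 26.347000/27.070000 = 1.326709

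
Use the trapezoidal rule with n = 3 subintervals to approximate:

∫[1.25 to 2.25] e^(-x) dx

f(x) = e^(-x)
a = 1.25, b = 2.25, n = 3
h = (b - a)/n = 0.333333

Trapezoidal rule: (h/2)[f(x₀) + 2f(x₁) + 2f(x₂) + ... + f(xₙ)]

x_0 = 1.2500, f(x_0) = 0.286505, coefficient = 1
x_1 = 1.5833, f(x_1) = 0.205290, coefficient = 2
x_2 = 1.9167, f(x_2) = 0.147096, coefficient = 2
x_3 = 2.2500, f(x_3) = 0.105399, coefficient = 1

I ≈ (0.333333/2) × 1.096676 = 0.182779
Exact value: 0.181106
Error: 0.001674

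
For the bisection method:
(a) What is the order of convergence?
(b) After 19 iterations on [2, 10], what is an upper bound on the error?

(a) Bisection has linear (order 1) convergence; the error is halved each step.

(b) Error bound = (b-a)/2^n = (10 - 2)/2^{19}
    = 8/2^{19}

(a) 1 (linear); (b) error ≤ 1.53e-05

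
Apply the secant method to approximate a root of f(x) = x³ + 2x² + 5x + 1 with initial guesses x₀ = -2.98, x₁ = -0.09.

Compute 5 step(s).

f(x) = x³ + 2x² + 5x + 1
x₀ = -2.98, x₁ = -0.09

Secant formula: x_{n+1} = x_n - f(x_n)(x_n - x_{n-1})/(f(x_n) - f(x_{n-1}))

Iteration 1:
  f(-2.980000) = -22.602792
  f(-0.090000) = 0.565471
  x_2 = -0.090000 - 0.565471×(-0.090000 - (-2.980000))/(0.565471 - (-22.602792))
       = -0.160537
Iteration 2:
  f(-0.090000) = 0.565471
  f(-0.160537) = 0.244724
  x_3 = -0.160537 - 0.244724×(-0.160537 - (-0.090000))/(0.244724 - 0.565471)
       = -0.214355
Iteration 3:
  f(-0.160537) = 0.244724
  f(-0.214355) = 0.010274
  x_4 = -0.214355 - 0.010274×(-0.214355 - (-0.160537))/(0.010274 - 0.244724)
       = -0.216713
Iteration 4:
  f(-0.214355) = 0.010274
  f(-0.216713) = 0.000187
  x_5 = -0.216713 - 0.000187×(-0.216713 - (-0.214355))/(0.000187 - 0.010274)
       = -0.216757
Iteration 5:
  f(-0.216713) = 0.000187
  f(-0.216757) = 0.000000
  x_6 = -0.216757 - 0.000000×(-0.216757 - (-0.216713))/(0.000000 - 0.000187)
       = -0.216757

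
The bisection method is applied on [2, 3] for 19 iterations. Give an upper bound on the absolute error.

Bisection error bound: |error| ≤ (b-a)/2^n
|error| ≤ (3 - 2)/2^19 = 1/2^19
|error| ≤ 0.0000019073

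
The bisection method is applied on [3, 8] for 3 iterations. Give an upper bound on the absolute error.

Bisection error bound: |error| ≤ (b-a)/2^n
|error| ≤ (8 - 3)/2^3 = 5/2^3
|error| ≤ 0.6250000000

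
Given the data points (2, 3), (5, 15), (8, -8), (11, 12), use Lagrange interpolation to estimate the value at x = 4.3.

Lagrange interpolation formula:
P(x) = Σ yᵢ × Lᵢ(x)
where Lᵢ(x) = Π_{j≠i} (x - xⱼ)/(xᵢ - xⱼ)

L_0(4.3) = (4.3 - 5)/(2 - 5) × (4.3 - 8)/(2 - 8) × (4.3 - 11)/(2 - 11) = 0.107117
L_1(4.3) = (4.3 - 2)/(5 - 2) × (4.3 - 8)/(5 - 8) × (4.3 - 11)/(5 - 11) = 1.055870
L_2(4.3) = (4.3 - 2)/(8 - 2) × (4.3 - 5)/(8 - 5) × (4.3 - 11)/(8 - 11) = -0.199759
L_3(4.3) = (4.3 - 2)/(11 - 2) × (4.3 - 5)/(11 - 5) × (4.3 - 8)/(11 - 8) = 0.036772

P(4.3) = 3×L_0(4.3) + 15×L_1(4.3) + (-8)×L_2(4.3) + 12×L_3(4.3)
P(4.3) = 18.198741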